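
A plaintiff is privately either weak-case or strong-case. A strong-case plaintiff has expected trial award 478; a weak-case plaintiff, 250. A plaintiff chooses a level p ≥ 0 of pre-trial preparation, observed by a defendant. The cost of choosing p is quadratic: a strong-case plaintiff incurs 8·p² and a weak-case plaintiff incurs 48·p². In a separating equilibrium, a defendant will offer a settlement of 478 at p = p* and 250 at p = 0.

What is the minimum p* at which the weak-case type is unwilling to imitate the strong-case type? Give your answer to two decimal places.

The weak-case type at p = 0 receives 250; imitating at p* yields 478 − 48·p*².
Indifference: 250 = 478 − 48·p*², so p*² = (478 − 250) / 48 = 4.75.
p* = √4.75 ≈ 2.18.

2.18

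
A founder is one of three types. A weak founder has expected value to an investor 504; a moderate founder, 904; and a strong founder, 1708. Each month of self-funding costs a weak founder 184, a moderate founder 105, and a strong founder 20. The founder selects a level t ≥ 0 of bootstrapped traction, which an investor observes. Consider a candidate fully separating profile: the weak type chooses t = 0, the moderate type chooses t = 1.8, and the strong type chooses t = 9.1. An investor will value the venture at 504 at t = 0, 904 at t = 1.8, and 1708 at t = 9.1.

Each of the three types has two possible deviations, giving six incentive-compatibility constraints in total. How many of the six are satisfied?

Moderate (own payoff 904 − 105×1.8 = 715): to t=0 gives 504 → no gain ✓; to t=9.1 gives 1708 − 105×9.1 = 752.5 → profitable ✗.
Weak (own payoff 504): to t=1.8 gives 904 − 184×1.8 = 572.8 → profitable ✗; to t=9.1 gives 1708 − 184×9.1 = 33.6 → no gain ✓.
Strong (own payoff 1708 − 20×9.1 = 1526): to t=0 gives 504 → no gain ✓; to t=1.8 gives 904 − 20×1.8 = 868 → no gain ✓.
4 of the 6 constraints hold; not an equilibrium.

4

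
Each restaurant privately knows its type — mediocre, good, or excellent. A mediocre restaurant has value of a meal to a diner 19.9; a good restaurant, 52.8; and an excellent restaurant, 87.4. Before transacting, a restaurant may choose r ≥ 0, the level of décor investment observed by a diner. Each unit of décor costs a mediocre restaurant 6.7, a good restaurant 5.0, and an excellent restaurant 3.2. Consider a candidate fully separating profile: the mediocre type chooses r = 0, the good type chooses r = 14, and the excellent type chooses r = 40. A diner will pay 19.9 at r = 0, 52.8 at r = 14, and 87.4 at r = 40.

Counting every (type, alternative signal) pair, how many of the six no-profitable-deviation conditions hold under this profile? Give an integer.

Excellent (own payoff 87.4 − 3.2×40 = -40.6): to r=0 gives 19.9 → profitable ✗; to r=14 gives 52.8 − 3.2×14 = 8 → profitable ✗.
Mediocre (own payoff 19.9): to r=14 gives 52.8 − 6.7×14 = -41 → no gain ✓; to r=40 gives 87.4 − 6.7×40 = -180.6 → no gain ✓.
Good (own payoff 52.8 − 5.0×14 = -17.2): to r=0 gives 19.9 → profitable ✗; to r=40 gives 87.4 − 5.0×40 = -112.6 → no gain ✓.
3 of the 6 constraints hold; not an equilibrium.

3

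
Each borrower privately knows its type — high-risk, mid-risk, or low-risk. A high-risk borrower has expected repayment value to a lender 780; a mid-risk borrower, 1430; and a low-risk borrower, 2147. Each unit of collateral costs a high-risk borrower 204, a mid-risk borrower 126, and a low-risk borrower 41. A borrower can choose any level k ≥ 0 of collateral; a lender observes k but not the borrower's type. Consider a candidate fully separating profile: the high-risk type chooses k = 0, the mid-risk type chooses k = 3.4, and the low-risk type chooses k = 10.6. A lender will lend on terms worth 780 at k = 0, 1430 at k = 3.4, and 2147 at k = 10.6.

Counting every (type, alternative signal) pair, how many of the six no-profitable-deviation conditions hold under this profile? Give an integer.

Mid-risk (own payoff 1430 − 126×3.4 = 1001.6): to k=0 gives 780 → no gain ✓; to k=10.6 gives 2147 − 126×10.6 = 811.4 → no gain ✓.
Low-risk (own payoff 2147 − 41×10.6 = 1712.4): to k=0 gives 780 → no gain ✓; to k=3.4 gives 1430 − 41×3.4 = 1290.6 → no gain ✓.
High-risk (own payoff 780): to k=3.4 gives 1430 − 204×3.4 = 736.4 → no gain ✓; to k=10.6 gives 2147 − 204×10.6 = -15.4 → no gain ✓.
6 of the 6 constraints hold; this profile is a separating equilibrium.

6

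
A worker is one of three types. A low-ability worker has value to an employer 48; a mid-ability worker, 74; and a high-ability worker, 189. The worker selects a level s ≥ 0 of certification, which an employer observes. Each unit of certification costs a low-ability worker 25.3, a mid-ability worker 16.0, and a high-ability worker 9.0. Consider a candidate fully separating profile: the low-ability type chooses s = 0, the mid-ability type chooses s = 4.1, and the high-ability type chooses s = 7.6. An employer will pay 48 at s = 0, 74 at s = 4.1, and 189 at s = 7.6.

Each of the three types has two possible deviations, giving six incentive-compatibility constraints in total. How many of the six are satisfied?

4

High-ability (own payoff 189 − 9.0×7.6 = 120.6): to s=0 gives 48 → no gain ✓; to s=4.1 gives 74 − 9.0×4.1 = 37.1 → no gain ✓.
Mid-ability (own payoff 74 − 16.0×4.1 = 8.4): to s=0 gives 48 → profitable ✗; to s=7.6 gives 189 − 16.0×7.6 = 67.4 → profitable ✗.
Low-ability (own payoff 48): to s=4.1 gives 74 − 25.3×4.1 = -29.73 → no gain ✓; to s=7.6 gives 189 − 25.3×7.6 = -3.28 → no gain ✓.
4 of the 6 constraints hold; not an equilibrium.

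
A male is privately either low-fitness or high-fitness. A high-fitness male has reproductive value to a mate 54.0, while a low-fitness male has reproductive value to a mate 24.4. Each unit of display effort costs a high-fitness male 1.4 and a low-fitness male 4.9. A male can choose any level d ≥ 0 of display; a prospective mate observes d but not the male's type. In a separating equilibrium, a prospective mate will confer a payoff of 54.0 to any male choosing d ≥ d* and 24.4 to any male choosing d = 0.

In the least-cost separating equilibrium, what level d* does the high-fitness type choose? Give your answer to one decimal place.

6.0

A low-fitness male choosing d = 0 receives 24.4.
Imitating at d* instead would pay 54.0 at cost 4.9·d*, netting 54.0 − 4.9·d*.
Indifference: 24.4 = 54.0 − 4.9·d*, so d* = (54.0 − 24.4) / 4.9 ≈ 6.0.
At d* the low-fitness type's incentive constraint just binds; the high-fitness type strictly prefers d* since its per-unit cost is lower.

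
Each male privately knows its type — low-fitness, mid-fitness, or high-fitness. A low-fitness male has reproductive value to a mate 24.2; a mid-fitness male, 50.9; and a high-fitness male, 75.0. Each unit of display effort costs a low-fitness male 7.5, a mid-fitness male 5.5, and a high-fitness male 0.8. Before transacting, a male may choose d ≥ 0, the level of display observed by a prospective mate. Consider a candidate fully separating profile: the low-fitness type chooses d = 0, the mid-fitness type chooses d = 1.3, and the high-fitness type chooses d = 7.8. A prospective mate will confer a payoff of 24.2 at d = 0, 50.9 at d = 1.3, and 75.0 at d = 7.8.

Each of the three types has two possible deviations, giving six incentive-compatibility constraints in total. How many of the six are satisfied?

5

High-fitness (own payoff 75.0 − 0.8×7.8 = 68.76): to d=0 gives 24.2 → no gain ✓; to d=1.3 gives 50.9 − 0.8×1.3 = 49.86 → no gain ✓.
Mid-fitness (own payoff 50.9 − 5.5×1.3 = 43.75): to d=0 gives 24.2 → no gain ✓; to d=7.8 gives 75.0 − 5.5×7.8 = 32.1 → no gain ✓.
Low-fitness (own payoff 24.2): to d=1.3 gives 50.9 − 7.5×1.3 = 41.15 → profitable ✗; to d=7.8 gives 75.0 − 7.5×7.8 = 16.5 → no gain ✓.
5 of the 6 constraints hold; not an equilibrium.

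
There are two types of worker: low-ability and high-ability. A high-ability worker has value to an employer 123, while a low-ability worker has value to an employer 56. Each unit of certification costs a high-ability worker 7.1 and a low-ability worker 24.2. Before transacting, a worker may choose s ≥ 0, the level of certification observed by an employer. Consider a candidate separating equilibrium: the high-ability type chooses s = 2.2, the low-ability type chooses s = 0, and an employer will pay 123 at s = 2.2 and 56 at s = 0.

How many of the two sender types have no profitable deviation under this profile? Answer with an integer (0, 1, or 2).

1

Low-ability type: stay at 0 → 56; mimic → 123 − 24.2 × 2.2 = 69.76. IC fails (56 < 69.76).
High-ability type: signal → 123 − 7.1 × 2.2 = 107.38; deviate to 0 → 56. IC holds (107.38 ≥ 56).
1 of 2 constraints hold, so this profile is not an equilibrium.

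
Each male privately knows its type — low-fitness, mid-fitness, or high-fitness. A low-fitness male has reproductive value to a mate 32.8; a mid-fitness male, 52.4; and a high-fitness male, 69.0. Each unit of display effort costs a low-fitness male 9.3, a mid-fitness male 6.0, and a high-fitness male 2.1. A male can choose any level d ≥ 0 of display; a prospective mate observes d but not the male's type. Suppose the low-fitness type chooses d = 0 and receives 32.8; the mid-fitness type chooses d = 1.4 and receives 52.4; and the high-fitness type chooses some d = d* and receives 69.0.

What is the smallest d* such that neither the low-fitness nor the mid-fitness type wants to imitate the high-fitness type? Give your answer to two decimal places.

4.17

Low-fitness type (on-path payoff 32.8) won't mimic when 32.8 ≥ 69.0 − 9.3·d*, i.e. d* ≥ 3.89.
Mid-fitness type (on-path payoff 52.4 − 6.0×1.4 = 44) won't mimic when 44 ≥ 69.0 − 6.0·d*, i.e. d* ≥ 4.17.
Both must hold, so d* = max(3.89, 4.17) = 4.17. The mid-fitness type's constraint binds.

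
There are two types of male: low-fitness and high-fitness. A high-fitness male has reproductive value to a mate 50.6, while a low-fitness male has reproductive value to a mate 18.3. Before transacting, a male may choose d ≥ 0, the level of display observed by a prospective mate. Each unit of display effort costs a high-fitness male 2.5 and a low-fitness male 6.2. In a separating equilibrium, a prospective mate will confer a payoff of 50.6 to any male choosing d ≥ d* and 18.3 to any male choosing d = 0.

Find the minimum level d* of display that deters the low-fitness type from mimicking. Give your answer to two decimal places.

5.21

A low-fitness male choosing d = 0 receives 18.3.
Imitating at d* instead would pay 50.6 at cost 6.2·d*, netting 50.6 − 6.2·d*.
Indifference: 18.3 = 50.6 − 6.2·d*, so d* = (50.6 − 18.3) / 6.2 ≈ 5.21.
This is the low-fitness type's binding incentive-compatibility constraint; any d ≥ 5.21 sustains separation on that side.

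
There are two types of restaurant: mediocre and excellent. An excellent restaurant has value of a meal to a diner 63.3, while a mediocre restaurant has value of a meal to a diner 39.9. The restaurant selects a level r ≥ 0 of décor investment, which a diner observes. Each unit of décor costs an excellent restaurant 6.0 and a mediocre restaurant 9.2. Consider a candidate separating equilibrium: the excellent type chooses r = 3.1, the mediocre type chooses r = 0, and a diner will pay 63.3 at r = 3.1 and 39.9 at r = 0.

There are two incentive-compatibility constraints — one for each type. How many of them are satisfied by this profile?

Mediocre type: stay at 0 → 39.9; mimic → 63.3 − 9.2 × 3.1 = 34.78. IC holds (39.9 ≥ 34.78).
Excellent type: signal → 63.3 − 6.0 × 3.1 = 44.7; deviate to 0 → 39.9. IC holds (44.7 ≥ 39.9).
2 of 2 constraints hold, so this is a separating equilibrium.

2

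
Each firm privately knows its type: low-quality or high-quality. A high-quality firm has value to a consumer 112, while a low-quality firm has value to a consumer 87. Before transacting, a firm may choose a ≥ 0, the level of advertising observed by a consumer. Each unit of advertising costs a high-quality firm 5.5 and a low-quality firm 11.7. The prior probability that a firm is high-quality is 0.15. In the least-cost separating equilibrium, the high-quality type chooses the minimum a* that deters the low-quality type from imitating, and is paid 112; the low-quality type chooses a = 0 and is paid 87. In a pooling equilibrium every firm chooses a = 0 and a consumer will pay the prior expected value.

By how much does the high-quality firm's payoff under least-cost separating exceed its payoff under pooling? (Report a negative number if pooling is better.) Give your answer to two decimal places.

9.50

Least-cost separating signal: a* solves 87 = 112 − 11.7·a*, so a* = (112 − 87)/11.7 ≈ 2.1368.
High-quality type's separating payoff: 112 − 5.5 × a* = 112 − 5.5 × (112 − 87)/11.7 = 112 − 137.5/11.7 ≈ 100.2479.
Pooling payoff: 0.15 × 112 + 0.85 × 87 = 90.75.
Difference: 100.2479 − 90.75 = 9.4979, i.e. 9.50 to two decimal places.
The high-quality type prefers to separate.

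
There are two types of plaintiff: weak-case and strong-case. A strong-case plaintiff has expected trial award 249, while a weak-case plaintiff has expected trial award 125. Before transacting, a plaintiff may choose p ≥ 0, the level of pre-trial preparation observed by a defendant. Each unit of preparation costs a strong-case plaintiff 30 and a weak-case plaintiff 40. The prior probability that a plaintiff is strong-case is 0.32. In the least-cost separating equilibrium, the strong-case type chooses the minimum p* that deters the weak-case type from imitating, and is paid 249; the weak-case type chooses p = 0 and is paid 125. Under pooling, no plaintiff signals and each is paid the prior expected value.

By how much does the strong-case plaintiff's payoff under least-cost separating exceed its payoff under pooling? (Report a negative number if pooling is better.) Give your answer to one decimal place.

Least-cost separating signal: p* solves 125 = 249 − 40·p*, so p* = (249 − 125)/40 = 3.1.
Strong-case type's separating payoff: 249 − 30 × p* = 249 − 30 × (249 − 125)/40 = 249 − 3720/40 = 156.
Pooling payoff: 0.32 × 249 + 0.68 × 125 = 164.68.
Difference: 156 − 164.68 = -8.68, i.e. -8.7 to one decimal place.
The strong-case type would prefer the pooling outcome.

-8.7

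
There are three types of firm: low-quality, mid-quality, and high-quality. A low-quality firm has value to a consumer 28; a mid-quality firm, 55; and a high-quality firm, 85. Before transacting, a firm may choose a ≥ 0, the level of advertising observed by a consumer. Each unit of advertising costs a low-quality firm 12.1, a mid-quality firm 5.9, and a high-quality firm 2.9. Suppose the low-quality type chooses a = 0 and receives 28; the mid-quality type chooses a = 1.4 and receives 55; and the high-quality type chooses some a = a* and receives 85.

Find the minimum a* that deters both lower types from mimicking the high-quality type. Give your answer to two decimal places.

Mid-quality type (on-path payoff 55 − 5.9×1.4 = 46.74) won't mimic when 46.74 ≥ 85 − 5.9·a*, i.e. a* ≥ 6.48.
Low-quality type (on-path payoff 28) won't mimic when 28 ≥ 85 − 12.1·a*, i.e. a* ≥ 4.71.
Both must hold, so a* = max(4.71, 6.48) = 6.48. The mid-quality type's constraint binds.

6.48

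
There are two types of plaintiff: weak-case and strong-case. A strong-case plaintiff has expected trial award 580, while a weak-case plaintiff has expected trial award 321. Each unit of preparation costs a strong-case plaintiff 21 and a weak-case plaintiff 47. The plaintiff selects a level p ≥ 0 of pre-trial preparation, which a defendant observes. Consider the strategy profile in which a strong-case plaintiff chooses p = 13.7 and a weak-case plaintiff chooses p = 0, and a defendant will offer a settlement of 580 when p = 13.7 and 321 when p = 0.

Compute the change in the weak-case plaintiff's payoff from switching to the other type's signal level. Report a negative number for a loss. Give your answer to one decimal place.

-384.9

Playing p = 0 the weak-case plaintiff receives 321.
Deviating to p = 13.7 brings payment 580 at cost 47 × 13.7 = 643.9, netting -63.9.
Gain from deviating: -63.9 − 321 = -384.9.
The gain is negative, so the weak-case type's incentive-compatibility constraint is satisfied.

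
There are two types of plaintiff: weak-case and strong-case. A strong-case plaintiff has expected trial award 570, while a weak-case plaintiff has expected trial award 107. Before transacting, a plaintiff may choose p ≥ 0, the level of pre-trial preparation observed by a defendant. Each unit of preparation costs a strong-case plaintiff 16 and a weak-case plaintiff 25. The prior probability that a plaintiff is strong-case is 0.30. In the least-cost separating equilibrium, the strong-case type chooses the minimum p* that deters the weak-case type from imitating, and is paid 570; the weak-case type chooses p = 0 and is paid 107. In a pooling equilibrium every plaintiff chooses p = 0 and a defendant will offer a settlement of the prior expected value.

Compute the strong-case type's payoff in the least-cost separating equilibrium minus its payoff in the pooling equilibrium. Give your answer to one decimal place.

27.8

Least-cost separating signal: p* solves 107 = 570 − 25·p*, so p* = (570 − 107)/25 = 18.52.
Strong-case type's separating payoff: 570 − 16 × p* = 570 − 16 × (570 − 107)/25 = 570 − 7408/25 = 273.68.
Pooling payoff: 0.30 × 570 + 0.70 × 107 = 245.9.
Difference: 273.68 − 245.9 = 27.78, i.e. 27.8 to one decimal place.
The strong-case type prefers to separate.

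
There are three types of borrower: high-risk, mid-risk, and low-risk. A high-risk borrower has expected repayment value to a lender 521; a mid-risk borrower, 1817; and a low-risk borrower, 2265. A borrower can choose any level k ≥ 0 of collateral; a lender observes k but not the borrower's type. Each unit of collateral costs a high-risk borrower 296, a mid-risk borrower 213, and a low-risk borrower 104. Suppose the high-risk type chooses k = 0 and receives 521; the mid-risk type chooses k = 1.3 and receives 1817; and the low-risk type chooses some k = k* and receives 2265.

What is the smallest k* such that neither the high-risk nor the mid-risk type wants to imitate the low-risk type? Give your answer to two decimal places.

5.89

High-risk type (on-path payoff 521) won't mimic when 521 ≥ 2265 − 296·k*, i.e. k* ≥ 5.89.
Mid-risk type (on-path payoff 1817 − 213×1.3 = 1540.1) won't mimic when 1540.1 ≥ 2265 − 213·k*, i.e. k* ≥ 3.40.
Both must hold, so k* = max(5.89, 3.40) = 5.89. The high-risk type's constraint binds.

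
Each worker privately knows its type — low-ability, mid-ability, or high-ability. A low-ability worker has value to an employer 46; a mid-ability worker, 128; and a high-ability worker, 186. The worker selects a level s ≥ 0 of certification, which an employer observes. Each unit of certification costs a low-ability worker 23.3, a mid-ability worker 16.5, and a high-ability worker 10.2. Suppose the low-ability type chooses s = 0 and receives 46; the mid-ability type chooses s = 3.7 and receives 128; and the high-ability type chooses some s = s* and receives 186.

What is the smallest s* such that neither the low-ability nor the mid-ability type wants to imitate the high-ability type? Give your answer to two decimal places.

Low-ability type (on-path payoff 46) won't mimic when 46 ≥ 186 − 23.3·s*, i.e. s* ≥ 6.01.
Mid-ability type (on-path payoff 128 − 16.5×3.7 = 66.95) won't mimic when 66.95 ≥ 186 − 16.5·s*, i.e. s* ≥ 7.22.
Both must hold, so s* = max(6.01, 7.22) = 7.22. The mid-ability type's constraint binds.

7.22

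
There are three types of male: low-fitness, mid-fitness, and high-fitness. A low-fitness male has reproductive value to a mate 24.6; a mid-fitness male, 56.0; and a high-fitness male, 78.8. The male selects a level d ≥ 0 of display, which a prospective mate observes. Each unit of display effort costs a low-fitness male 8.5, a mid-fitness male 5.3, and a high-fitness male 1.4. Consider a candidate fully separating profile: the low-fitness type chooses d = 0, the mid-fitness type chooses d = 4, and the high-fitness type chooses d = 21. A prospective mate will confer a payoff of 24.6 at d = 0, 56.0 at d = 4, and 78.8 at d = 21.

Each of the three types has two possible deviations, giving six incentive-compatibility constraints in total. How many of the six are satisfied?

5

Low-fitness (own payoff 24.6): to d=4 gives 56.0 − 8.5×4 = 22 → no gain ✓; to d=21 gives 78.8 − 8.5×21 = -99.7 → no gain ✓.
Mid-fitness (own payoff 56.0 − 5.3×4 = 34.8): to d=0 gives 24.6 → no gain ✓; to d=21 gives 78.8 − 5.3×21 = -32.5 → no gain ✓.
High-fitness (own payoff 78.8 − 1.4×21 = 49.4): to d=0 gives 24.6 → no gain ✓; to d=4 gives 56.0 − 1.4×4 = 50.4 → profitable ✗.
5 of the 6 constraints hold; not an equilibrium.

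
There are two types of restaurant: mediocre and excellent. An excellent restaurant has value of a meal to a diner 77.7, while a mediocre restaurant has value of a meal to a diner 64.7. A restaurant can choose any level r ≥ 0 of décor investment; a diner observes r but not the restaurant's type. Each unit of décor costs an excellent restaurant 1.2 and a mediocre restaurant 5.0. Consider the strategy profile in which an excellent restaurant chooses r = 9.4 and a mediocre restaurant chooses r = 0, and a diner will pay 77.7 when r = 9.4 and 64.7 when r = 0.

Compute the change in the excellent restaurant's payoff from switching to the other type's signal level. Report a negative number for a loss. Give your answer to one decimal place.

-1.7

Playing r = 9.4 the excellent restaurant receives 77.7 − 1.2 × 9.4 = 66.42.
Deviating to r = 0 yields 64.7 instead.
Gain from deviating: 64.7 − 66.42 = -1.72, i.e. -1.7 to one decimal place.
The gain is negative, so the excellent type's incentive-compatibility constraint is satisfied.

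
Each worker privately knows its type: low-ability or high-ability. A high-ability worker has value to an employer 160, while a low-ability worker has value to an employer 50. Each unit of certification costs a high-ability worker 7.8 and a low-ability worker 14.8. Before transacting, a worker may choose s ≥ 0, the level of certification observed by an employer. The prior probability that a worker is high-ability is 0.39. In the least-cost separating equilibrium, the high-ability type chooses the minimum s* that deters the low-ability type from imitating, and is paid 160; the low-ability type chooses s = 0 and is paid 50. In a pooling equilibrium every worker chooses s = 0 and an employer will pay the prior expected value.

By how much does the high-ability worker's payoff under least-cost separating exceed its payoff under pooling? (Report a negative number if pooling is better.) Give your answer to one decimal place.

9.1

Least-cost separating signal: s* solves 50 = 160 − 14.8·s*, so s* = (160 − 50)/14.8 ≈ 7.4324.
High-ability type's separating payoff: 160 − 7.8 × s* = 160 − 7.8 × (160 − 50)/14.8 = 160 − 858/14.8 ≈ 102.027.
Pooling payoff: 0.39 × 160 + 0.61 × 50 = 92.9.
Difference: 102.027 − 92.9 = 9.127, i.e. 9.1 to one decimal place.
The high-ability type prefers to separate.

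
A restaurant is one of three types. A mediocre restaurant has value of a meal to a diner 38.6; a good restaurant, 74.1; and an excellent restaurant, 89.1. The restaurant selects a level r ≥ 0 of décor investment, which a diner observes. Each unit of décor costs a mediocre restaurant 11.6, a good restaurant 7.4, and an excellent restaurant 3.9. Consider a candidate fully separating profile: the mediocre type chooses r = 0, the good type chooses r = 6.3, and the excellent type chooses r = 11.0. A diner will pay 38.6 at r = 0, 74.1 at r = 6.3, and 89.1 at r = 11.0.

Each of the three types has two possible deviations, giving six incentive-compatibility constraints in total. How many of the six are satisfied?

4

Good (own payoff 74.1 − 7.4×6.3 = 27.48): to r=0 gives 38.6 → profitable ✗; to r=11.0 gives 89.1 − 7.4×11.0 = 7.7 → no gain ✓.
Mediocre (own payoff 38.6): to r=6.3 gives 74.1 − 11.6×6.3 = 1.02 → no gain ✓; to r=11.0 gives 89.1 − 11.6×11.0 = -38.5 → no gain ✓.
Excellent (own payoff 89.1 − 3.9×11.0 = 46.2): to r=0 gives 38.6 → no gain ✓; to r=6.3 gives 74.1 − 3.9×6.3 = 49.53 → profitable ✗.
4 of the 6 constraints hold; not an equilibrium.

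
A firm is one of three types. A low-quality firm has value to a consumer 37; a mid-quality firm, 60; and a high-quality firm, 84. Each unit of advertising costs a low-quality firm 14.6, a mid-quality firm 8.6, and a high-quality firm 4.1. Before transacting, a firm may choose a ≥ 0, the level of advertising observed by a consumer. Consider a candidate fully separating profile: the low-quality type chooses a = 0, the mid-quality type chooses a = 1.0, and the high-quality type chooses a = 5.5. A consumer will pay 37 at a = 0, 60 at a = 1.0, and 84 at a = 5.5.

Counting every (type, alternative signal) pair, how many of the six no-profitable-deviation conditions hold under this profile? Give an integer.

Low-quality (own payoff 37): to a=1.0 gives 60 − 14.6×1.0 = 45.4 → profitable ✗; to a=5.5 gives 84 − 14.6×5.5 = 3.7 → no gain ✓.
Mid-quality (own payoff 60 − 8.6×1.0 = 51.4): to a=0 gives 37 → no gain ✓; to a=5.5 gives 84 − 8.6×5.5 = 36.7 → no gain ✓.
High-quality (own payoff 84 − 4.1×5.5 = 61.45): to a=0 gives 37 → no gain ✓; to a=1.0 gives 60 − 4.1×1.0 = 55.9 → no gain ✓.
5 of the 6 constraints hold; not an equilibrium.

5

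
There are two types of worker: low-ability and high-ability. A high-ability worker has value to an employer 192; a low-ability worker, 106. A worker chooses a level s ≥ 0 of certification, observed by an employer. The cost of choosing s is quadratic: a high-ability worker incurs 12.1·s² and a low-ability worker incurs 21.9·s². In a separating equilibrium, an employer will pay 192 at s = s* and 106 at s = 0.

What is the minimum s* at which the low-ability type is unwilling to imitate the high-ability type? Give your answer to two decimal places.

The low-ability type at s = 0 receives 106; imitating at s* yields 192 − 21.9·s*².
Indifference: 106 = 192 − 21.9·s*², so s*² = (192 − 106) / 21.9 ≈ 3.9269.
s* = √3.9269 ≈ 1.98.

1.98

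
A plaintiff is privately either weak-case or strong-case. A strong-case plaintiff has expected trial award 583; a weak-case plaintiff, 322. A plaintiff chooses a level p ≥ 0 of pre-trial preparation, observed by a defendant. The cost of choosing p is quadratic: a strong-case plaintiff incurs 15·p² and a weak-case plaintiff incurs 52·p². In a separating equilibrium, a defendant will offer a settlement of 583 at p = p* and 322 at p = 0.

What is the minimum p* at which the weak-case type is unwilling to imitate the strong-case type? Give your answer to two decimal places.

2.24

The weak-case type at p = 0 receives 322; imitating at p* yields 583 − 52·p*².
Indifference: 322 = 583 − 52·p*², so p*² = (583 − 322) / 52 ≈ 5.0192.
p* = √5.0192 ≈ 2.24.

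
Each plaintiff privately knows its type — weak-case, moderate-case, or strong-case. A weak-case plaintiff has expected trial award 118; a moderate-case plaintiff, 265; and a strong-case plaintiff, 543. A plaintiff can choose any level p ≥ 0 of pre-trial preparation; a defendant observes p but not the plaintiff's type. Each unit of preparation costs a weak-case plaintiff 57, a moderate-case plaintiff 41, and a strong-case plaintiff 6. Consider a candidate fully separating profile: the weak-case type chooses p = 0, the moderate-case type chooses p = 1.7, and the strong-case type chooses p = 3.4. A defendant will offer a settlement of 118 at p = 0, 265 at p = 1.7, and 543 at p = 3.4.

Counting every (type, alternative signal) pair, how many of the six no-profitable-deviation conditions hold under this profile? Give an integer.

3

Weak-case (own payoff 118): to p=1.7 gives 265 − 57×1.7 = 168.1 → profitable ✗; to p=3.4 gives 543 − 57×3.4 = 349.2 → profitable ✗.
Moderate-case (own payoff 265 − 41×1.7 = 195.3): to p=0 gives 118 → no gain ✓; to p=3.4 gives 543 − 41×3.4 = 403.6 → profitable ✗.
Strong-case (own payoff 543 − 6×3.4 = 522.6): to p=0 gives 118 → no gain ✓; to p=1.7 gives 265 − 6×1.7 = 254.8 → no gain ✓.
3 of the 6 constraints hold; not an equilibrium.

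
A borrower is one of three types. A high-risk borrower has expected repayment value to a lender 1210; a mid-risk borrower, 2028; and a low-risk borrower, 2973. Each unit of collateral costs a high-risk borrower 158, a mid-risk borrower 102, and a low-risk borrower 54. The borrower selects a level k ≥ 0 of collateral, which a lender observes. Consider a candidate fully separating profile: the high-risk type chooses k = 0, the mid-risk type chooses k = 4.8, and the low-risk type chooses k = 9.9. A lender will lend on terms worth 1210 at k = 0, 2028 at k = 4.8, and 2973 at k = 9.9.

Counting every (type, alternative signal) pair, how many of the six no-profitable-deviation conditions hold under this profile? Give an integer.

3

Low-risk (own payoff 2973 − 54×9.9 = 2438.4): to k=0 gives 1210 → no gain ✓; to k=4.8 gives 2028 − 54×4.8 = 1768.8 → no gain ✓.
Mid-risk (own payoff 2028 − 102×4.8 = 1538.4): to k=0 gives 1210 → no gain ✓; to k=9.9 gives 2973 − 102×9.9 = 1963.2 → profitable ✗.
High-risk (own payoff 1210): to k=4.8 gives 2028 − 158×4.8 = 1269.6 → profitable ✗; to k=9.9 gives 2973 − 158×9.9 = 1408.8 → profitable ✗.
3 of the 6 constraints hold; not an equilibrium.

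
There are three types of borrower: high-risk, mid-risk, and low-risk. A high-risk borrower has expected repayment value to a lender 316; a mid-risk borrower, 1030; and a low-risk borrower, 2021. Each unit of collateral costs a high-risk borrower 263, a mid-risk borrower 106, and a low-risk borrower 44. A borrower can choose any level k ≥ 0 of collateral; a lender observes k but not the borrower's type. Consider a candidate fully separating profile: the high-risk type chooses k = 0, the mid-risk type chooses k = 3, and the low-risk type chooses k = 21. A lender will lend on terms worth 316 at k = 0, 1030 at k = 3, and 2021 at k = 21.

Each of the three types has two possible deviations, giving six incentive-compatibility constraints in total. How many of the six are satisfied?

High-risk (own payoff 316): to k=3 gives 1030 − 263×3 = 241 → no gain ✓; to k=21 gives 2021 − 263×21 = -3502 → no gain ✓.
Mid-risk (own payoff 1030 − 106×3 = 712): to k=0 gives 316 → no gain ✓; to k=21 gives 2021 − 106×21 = -205 → no gain ✓.
Low-risk (own payoff 2021 − 44×21 = 1097): to k=0 gives 316 → no gain ✓; to k=3 gives 1030 − 44×3 = 898 → no gain ✓.
6 of the 6 constraints hold; this profile is a separating equilibrium.

6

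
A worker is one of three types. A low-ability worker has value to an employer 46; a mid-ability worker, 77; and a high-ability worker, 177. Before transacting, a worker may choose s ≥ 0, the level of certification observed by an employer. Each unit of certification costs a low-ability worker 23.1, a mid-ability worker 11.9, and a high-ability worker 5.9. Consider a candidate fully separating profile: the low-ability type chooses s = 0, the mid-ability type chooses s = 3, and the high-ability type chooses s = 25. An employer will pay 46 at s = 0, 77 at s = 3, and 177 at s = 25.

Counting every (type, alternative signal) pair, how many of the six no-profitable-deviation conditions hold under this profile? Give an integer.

3

High-ability (own payoff 177 − 5.9×25 = 29.5): to s=0 gives 46 → profitable ✗; to s=3 gives 77 − 5.9×3 = 59.3 → profitable ✗.
Mid-ability (own payoff 77 − 11.9×3 = 41.3): to s=0 gives 46 → profitable ✗; to s=25 gives 177 − 11.9×25 = -120.5 → no gain ✓.
Low-ability (own payoff 46): to s=3 gives 77 − 23.1×3 = 7.7 → no gain ✓; to s=25 gives 177 − 23.1×25 = -400.5 → no gain ✓.
3 of the 6 constraints hold; not an equilibrium.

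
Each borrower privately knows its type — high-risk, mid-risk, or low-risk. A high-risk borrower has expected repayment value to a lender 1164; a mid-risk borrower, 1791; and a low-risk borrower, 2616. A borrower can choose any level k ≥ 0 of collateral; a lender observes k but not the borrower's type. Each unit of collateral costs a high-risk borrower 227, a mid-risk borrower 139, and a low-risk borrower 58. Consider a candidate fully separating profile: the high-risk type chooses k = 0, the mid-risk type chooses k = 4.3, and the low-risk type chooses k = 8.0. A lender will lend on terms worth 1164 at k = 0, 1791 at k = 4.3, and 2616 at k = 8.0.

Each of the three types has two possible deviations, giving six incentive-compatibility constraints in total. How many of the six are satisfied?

Mid-risk (own payoff 1791 − 139×4.3 = 1193.3): to k=0 gives 1164 → no gain ✓; to k=8.0 gives 2616 − 139×8.0 = 1504 → profitable ✗.
High-risk (own payoff 1164): to k=4.3 gives 1791 − 227×4.3 = 814.9 → no gain ✓; to k=8.0 gives 2616 − 227×8.0 = 800 → no gain ✓.
Low-risk (own payoff 2616 − 58×8.0 = 2152): to k=0 gives 1164 → no gain ✓; to k=4.3 gives 1791 − 58×4.3 = 1541.6 → no gain ✓.
5 of the 6 constraints hold; not an equilibrium.

5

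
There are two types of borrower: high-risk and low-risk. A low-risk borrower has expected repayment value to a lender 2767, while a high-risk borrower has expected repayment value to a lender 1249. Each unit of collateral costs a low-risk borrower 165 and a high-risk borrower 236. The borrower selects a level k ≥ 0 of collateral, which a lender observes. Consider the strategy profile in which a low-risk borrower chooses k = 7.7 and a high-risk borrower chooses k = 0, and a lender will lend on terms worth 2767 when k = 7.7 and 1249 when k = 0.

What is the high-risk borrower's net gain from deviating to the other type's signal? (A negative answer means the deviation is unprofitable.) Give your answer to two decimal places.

Playing k = 0 the high-risk borrower receives 1249.
Deviating to k = 7.7 brings payment 2767 at cost 236 × 7.7 = 1817.2, netting 949.8.
Gain from deviating: 949.8 − 1249 = -299.20.
The gain is negative, so the high-risk type's incentive-compatibility constraint is satisfied.

-299.20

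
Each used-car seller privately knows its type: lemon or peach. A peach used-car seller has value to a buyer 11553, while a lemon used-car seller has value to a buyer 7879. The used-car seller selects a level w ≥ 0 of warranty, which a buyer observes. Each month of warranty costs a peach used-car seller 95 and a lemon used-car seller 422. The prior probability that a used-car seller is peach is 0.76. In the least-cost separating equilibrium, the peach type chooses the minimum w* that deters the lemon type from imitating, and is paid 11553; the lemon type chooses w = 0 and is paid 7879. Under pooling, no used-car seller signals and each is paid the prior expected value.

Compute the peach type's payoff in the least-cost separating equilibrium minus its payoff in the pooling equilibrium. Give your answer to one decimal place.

Least-cost separating signal: w* solves 7879 = 11553 − 422·w*, so w* = (11553 − 7879)/422 ≈ 8.7062.
Peach type's separating payoff: 11553 − 95 × w* = 11553 − 95 × (11553 − 7879)/422 = 11553 − 349030/422 ≈ 10725.915.
Pooling payoff: 0.76 × 11553 + 0.24 × 7879 = 10671.24.
Difference: 10725.915 − 10671.24 = 54.675, i.e. 54.7 to one decimal place.
The peach type prefers to separate.

54.7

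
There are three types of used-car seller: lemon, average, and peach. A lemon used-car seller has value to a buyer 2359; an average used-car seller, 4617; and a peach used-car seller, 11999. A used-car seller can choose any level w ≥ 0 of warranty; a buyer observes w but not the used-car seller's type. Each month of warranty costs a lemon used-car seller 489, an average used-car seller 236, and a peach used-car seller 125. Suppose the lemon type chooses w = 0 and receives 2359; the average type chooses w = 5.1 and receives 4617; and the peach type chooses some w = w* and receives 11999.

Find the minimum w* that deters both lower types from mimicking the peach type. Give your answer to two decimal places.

36.38

Lemon type (on-path payoff 2359) won't mimic when 2359 ≥ 11999 − 489·w*, i.e. w* ≥ 19.71.
Average type (on-path payoff 4617 − 236×5.1 = 3413.4) won't mimic when 3413.4 ≥ 11999 − 236·w*, i.e. w* ≥ 36.38.
Both must hold, so w* = max(19.71, 36.38) = 36.38. The average type's constraint binds.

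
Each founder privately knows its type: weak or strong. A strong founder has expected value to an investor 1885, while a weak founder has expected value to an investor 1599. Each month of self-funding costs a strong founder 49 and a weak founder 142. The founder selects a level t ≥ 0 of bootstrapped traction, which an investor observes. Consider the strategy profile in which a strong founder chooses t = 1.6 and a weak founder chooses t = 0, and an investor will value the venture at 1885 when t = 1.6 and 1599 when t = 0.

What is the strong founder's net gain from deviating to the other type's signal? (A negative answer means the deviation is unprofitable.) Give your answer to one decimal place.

Playing t = 1.6 the strong founder receives 1885 − 49 × 1.6 = 1806.6.
Deviating to t = 0 yields 1599 instead.
Gain from deviating: 1599 − 1806.6 = -207.6.
The gain is negative, so the strong type's incentive-compatibility constraint is satisfied.

-207.6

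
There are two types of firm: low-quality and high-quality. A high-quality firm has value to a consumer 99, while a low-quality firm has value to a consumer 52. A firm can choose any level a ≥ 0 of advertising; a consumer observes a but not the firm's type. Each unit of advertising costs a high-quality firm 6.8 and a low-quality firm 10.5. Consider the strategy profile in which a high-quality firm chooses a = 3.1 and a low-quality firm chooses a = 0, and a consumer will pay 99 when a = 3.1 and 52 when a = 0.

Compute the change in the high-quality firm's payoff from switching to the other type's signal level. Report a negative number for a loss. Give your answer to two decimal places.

Playing a = 3.1 the high-quality firm receives 99 − 6.8 × 3.1 = 77.92.
Deviating to a = 0 yields 52 instead.
Gain from deviating: 52 − 77.92 = -25.92.
The gain is negative, so the high-quality type's incentive-compatibility constraint is satisfied.

-25.92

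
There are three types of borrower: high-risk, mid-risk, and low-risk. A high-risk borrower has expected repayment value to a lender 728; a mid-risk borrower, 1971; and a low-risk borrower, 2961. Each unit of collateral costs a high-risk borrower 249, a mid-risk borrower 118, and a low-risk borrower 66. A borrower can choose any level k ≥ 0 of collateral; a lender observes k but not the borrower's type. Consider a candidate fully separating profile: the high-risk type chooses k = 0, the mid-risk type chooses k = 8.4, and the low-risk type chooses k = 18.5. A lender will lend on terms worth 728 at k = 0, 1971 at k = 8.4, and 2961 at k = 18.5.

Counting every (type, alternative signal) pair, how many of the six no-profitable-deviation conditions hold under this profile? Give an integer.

Mid-risk (own payoff 1971 − 118×8.4 = 979.8): to k=0 gives 728 → no gain ✓; to k=18.5 gives 2961 − 118×18.5 = 778 → no gain ✓.
Low-risk (own payoff 2961 − 66×18.5 = 1740): to k=0 gives 728 → no gain ✓; to k=8.4 gives 1971 − 66×8.4 = 1416.6 → no gain ✓.
High-risk (own payoff 728): to k=8.4 gives 1971 − 249×8.4 = -120.6 → no gain ✓; to k=18.5 gives 2961 − 249×18.5 = -1645.5 → no gain ✓.
6 of the 6 constraints hold; this profile is a separating equilibrium.

6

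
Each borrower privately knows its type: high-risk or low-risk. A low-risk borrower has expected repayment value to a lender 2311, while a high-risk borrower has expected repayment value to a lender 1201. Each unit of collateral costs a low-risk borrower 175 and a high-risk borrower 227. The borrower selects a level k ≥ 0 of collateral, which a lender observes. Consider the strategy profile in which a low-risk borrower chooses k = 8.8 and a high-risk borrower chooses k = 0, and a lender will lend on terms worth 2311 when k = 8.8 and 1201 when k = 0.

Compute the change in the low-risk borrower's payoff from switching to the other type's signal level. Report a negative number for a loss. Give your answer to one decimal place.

430.0

Playing k = 8.8 the low-risk borrower receives 2311 − 175 × 8.8 = 771.
Deviating to k = 0 yields 1201 instead.
Gain from deviating: 1201 − 771 = 430.0.
The gain is positive, so the low-risk type's incentive-compatibility constraint is violated — this profile is not a separating equilibrium.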